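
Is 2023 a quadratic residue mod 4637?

no

(2023|4637)
  = (4637|2023)    [QR: 4637 ≡ 1 mod 4, sign kept]
  = (591|2023)    [4637 ≡ 591 mod 2023]
  = -(2023|591)    [QR: both ≡ 3 mod 4, sign flips]
  = -(250|591)    [2023 ≡ 250 mod 591]
  = -(125|591)    [591 ≡ 7 mod 8 ⇒ (2|591) = +1]
  = -(591|125)    [QR: 125 ≡ 1 mod 4, sign kept]
  = -(91|125)    [591 ≡ 91 mod 125]
  = -(125|91)    [QR: 125 ≡ 1 mod 4, sign kept]
  = -(34|91)    [125 ≡ 34 mod 91]
  = (17|91)    [91 ≡ 3 mod 8 ⇒ (2|91) = -1]
  = (91|17)    [QR: 17 ≡ 1 mod 4, sign kept]
  = (6|17)    [91 ≡ 6 mod 17]
  = (3|17)    [17 ≡ 1 mod 8 ⇒ (2|17) = +1]
  = (17|3)    [QR: 17 ≡ 1 mod 4, sign kept]
  = (2|3)    [17 ≡ 2 mod 3]
  = -(1|3)    [3 ≡ 3 mod 8 ⇒ (2|3) = -1]
  = -1    [(1|3) = 1]
(2023|4637) = -1, and 4637 is prime, so 2023 is not a quadratic residue mod 4637.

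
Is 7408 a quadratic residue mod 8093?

(7408/8093)
  = (463/8093)    [8093 ≡ 5 mod 8 ⇒ (2/8093)^4 = +1]
  = (8093/463)    [QR: 8093 ≡ 1 mod 4, sign kept]
  = (222/463)    [8093 ≡ 222 mod 463]
  = (111/463)    [463 ≡ 7 mod 8 ⇒ (2/463) = +1]
  = -(463/111)    [QR: both ≡ 3 mod 4, sign flips]
  = -(19/111)    [463 ≡ 19 mod 111]
  = (111/19)    [QR: both ≡ 3 mod 4, sign flips]
  = (16/19)    [111 ≡ 16 mod 19]
  = (1/19)    [19 ≡ 3 mod 8 ⇒ (2/19)^4 = +1]
  = 1    [(1/19) = 1]
(7408/8093) = 1, and 8093 is prime, so 7408 is a quadratic residue mod 8093.

yes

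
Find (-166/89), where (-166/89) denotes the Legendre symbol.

Reduce the numerator: -166 ≡ 12 (mod 89), so (-166/89) = (12/89).
Factor out 2: 12 = 2^2·3. Since 89 ≡ 1 (mod 8), (2/89) = +1, and (2/89)^2 = +1. Now have (3/89).
89 ≡ 1 (mod 4), so quadratic reciprocity gives (3/89) = (89/3). Reduce: 89 ≡ 2 (mod 3). Now have (2/3).
Factor out 2: 2 = 2. Since 3 ≡ 3 (mod 8), (2/3) = -1. Now have -(1/3).
(1/3) = 1. Collecting the sign factors: -1.

-1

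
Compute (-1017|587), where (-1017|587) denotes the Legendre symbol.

Reduce the numerator: -1017 ≡ 157 (mod 587), so (-1017|587) = (157|587).
157 ≡ 1 (mod 4), so quadratic reciprocity gives (157|587) = (587|157). Reduce: 587 ≡ 116 (mod 157). Now have (116|157).
Factor out 2: 116 = 2^2·29. Since 157 ≡ 5 (mod 8), (2|157) = -1, and (2|157)^2 = +1. Now have (29|157).
29 ≡ 1 (mod 4), so quadratic reciprocity gives (29|157) = (157|29). Reduce: 157 ≡ 12 (mod 29). Now have (12|29).
Factor out 2: 12 = 2^2·3. Since 29 ≡ 5 (mod 8), (2|29) = -1, and (2|29)^2 = +1. Now have (3|29).
29 ≡ 1 (mod 4), so quadratic reciprocity gives (3|29) = (29|3). Reduce: 29 ≡ 2 (mod 3). Now have (2|3).
Factor out 2: 2 = 2. Since 3 ≡ 3 (mod 8), (2|3) = -1. Now have -(1|3).
(1|3) = 1. Collecting the sign factors: -1.

-1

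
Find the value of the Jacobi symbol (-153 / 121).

(-153 / 121)
  = (153 / 121)    [121 ≡ 1 mod 4 ⇒ (-1 / 121) = +1]
  = (32 / 121)    [153 ≡ 32 mod 121]
  = (1 / 121)    [121 ≡ 1 mod 8 ⇒ (2 / 121)^5 = +1]
  = 1    [(1 / 121) = 1]

1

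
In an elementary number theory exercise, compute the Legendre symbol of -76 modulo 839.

-1

(-76/839)
  = (763/839)    [-76 ≡ 763 mod 839]
  = -(839/763)    [QR: both ≡ 3 mod 4, sign flips]
  = -(76/763)    [839 ≡ 76 mod 763]
  = -(19/763)    [763 ≡ 3 mod 8 ⇒ (2/763)^2 = +1]
  = (763/19)    [QR: both ≡ 3 mod 4, sign flips]
  = (3/19)    [763 ≡ 3 mod 19]
  = -(19/3)    [QR: both ≡ 3 mod 4, sign flips]
  = -(1/3)    [19 ≡ 1 mod 3]
  = -1    [(1/3) = 1]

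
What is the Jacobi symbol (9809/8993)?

0

(9809/8993)
  = (816/8993)    [9809 ≡ 816 mod 8993]
  = (51/8993)    [8993 ≡ 1 mod 8 ⇒ (2/8993)^4 = +1]
  = (8993/51)    [QR: 8993 ≡ 1 mod 4, sign kept]
  = (17/51)    [8993 ≡ 17 mod 51]
  = (51/17)    [QR: 17 ≡ 1 mod 4, sign kept]
  = (0/17)    [51 ≡ 0 mod 17]
  = 0    [numerator 0, gcd > 1]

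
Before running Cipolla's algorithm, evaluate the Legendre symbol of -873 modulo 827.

Reduce the numerator: -873 ≡ 781 (mod 827), so (-873|827) = (781|827).
781 ≡ 1 (mod 4), so quadratic reciprocity gives (781|827) = (827|781). Reduce: 827 ≡ 46 (mod 781). Now have (46|781).
Factor out 2: 46 = 2·23. Since 781 ≡ 5 (mod 8), (2|781) = -1. Now have -(23|781).
781 ≡ 1 (mod 4), so quadratic reciprocity gives (23|781) = (781|23). Reduce: 781 ≡ 22 (mod 23). Now have -(22|23).
Factor out 2: 22 = 2·11. Since 23 ≡ 7 (mod 8), (2|23) = +1. Now have -(11|23).
Both 11 ≡ 3 and 23 ≡ 3 (mod 4), so reciprocity gives (11|23) = -(23|11). Reduce: 23 ≡ 1 (mod 11). Now have (1|11).
(1|11) = 1. Collecting the sign factors: 1.

1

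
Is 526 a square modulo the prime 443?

(526|443)
  = (83|443)    [526 ≡ 83 mod 443]
  = -(443|83)    [QR: both ≡ 3 mod 4, sign flips]
  = -(28|83)    [443 ≡ 28 mod 83]
  = -(7|83)    [83 ≡ 3 mod 8 ⇒ (2|83)^2 = +1]
  = (83|7)    [QR: both ≡ 3 mod 4, sign flips]
  = (6|7)    [83 ≡ 6 mod 7]
  = (3|7)    [7 ≡ 7 mod 8 ⇒ (2|7) = +1]
  = -(7|3)    [QR: both ≡ 3 mod 4, sign flips]
  = -(1|3)    [7 ≡ 1 mod 3]
  = -1    [(1|3) = 1]
The Legendre symbol is -1, so x^2 ≡ 526 (mod 443) has no solution.

no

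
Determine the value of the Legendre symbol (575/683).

Both 575 ≡ 3 and 683 ≡ 3 (mod 4), so reciprocity gives (575/683) = -(683/575). Reduce: 683 ≡ 108 (mod 575). Now have -(108/575).
Factor out 2: 108 = 2^2·27. Since 575 ≡ 7 (mod 8), (2/575) = +1, and (2/575)^2 = +1. Now have -(27/575).
Both 27 ≡ 3 and 575 ≡ 3 (mod 4), so reciprocity gives (27/575) = -(575/27). Reduce: 575 ≡ 8 (mod 27). Now have (8/27).
Factor out 2: 8 = 2^3. Since 27 ≡ 3 (mod 8), (2/27) = -1, and (2/27)^3 = -1. Now have -(1/27).
(1/27) = 1. Collecting the sign factors: -1.

-1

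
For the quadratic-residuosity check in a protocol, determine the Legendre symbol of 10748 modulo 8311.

1

Reduce the numerator: 10748 ≡ 2437 (mod 8311), so (10748/8311) = (2437/8311).
2437 ≡ 1 (mod 4), so quadratic reciprocity gives (2437/8311) = (8311/2437). Reduce: 8311 ≡ 1000 (mod 2437). Now have (1000/2437).
Factor out 2: 1000 = 2^3·125. Since 2437 ≡ 5 (mod 8), (2/2437) = -1, and (2/2437)^3 = -1. Now have -(125/2437).
125 ≡ 1 (mod 4), so quadratic reciprocity gives (125/2437) = (2437/125). Reduce: 2437 ≡ 62 (mod 125). Now have -(62/125).
Factor out 2: 62 = 2·31. Since 125 ≡ 5 (mod 8), (2/125) = -1. Now have (31/125).
125 ≡ 1 (mod 4), so quadratic reciprocity gives (31/125) = (125/31). Reduce: 125 ≡ 1 (mod 31). Now have (1/31).
(1/31) = 1. Collecting the sign factors: 1.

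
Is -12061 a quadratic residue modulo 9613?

(-12061/9613)
  = (7165/9613)    [-12061 ≡ 7165 mod 9613]
  = (9613/7165)    [QR: 7165 ≡ 1 mod 4, sign kept]
  = (2448/7165)    [9613 ≡ 2448 mod 7165]
  = (153/7165)    [7165 ≡ 5 mod 8 ⇒ (2/7165)^4 = +1]
  = (7165/153)    [QR: 153 ≡ 1 mod 4, sign kept]
  = (127/153)    [7165 ≡ 127 mod 153]
  = (153/127)    [QR: 153 ≡ 1 mod 4, sign kept]
  = (26/127)    [153 ≡ 26 mod 127]
  = (13/127)    [127 ≡ 7 mod 8 ⇒ (2/127) = +1]
  = (127/13)    [QR: 13 ≡ 1 mod 4, sign kept]
  = (10/13)    [127 ≡ 10 mod 13]
  = -(5/13)    [13 ≡ 5 mod 8 ⇒ (2/13) = -1]
  = -(13/5)    [QR: 5 ≡ 1 mod 4, sign kept]
  = -(3/5)    [13 ≡ 3 mod 5]
  = -(5/3)    [QR: 5 ≡ 1 mod 4, sign kept]
  = -(2/3)    [5 ≡ 2 mod 3]
  = (1/3)    [3 ≡ 3 mod 8 ⇒ (2/3) = -1]
  = 1    [(1/3) = 1]
The Legendre symbol is 1, so x^2 ≡ -12061 (mod 9613) has solution.

yes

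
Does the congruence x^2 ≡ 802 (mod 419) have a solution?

(802|419)
  = (383|419)    [802 ≡ 383 mod 419]
  = -(419|383)    [QR: both ≡ 3 mod 4, sign flips]
  = -(36|383)    [419 ≡ 36 mod 383]
  = -(9|383)    [383 ≡ 7 mod 8 ⇒ (2|383)^2 = +1]
  = -(383|9)    [QR: 9 ≡ 1 mod 4, sign kept]
  = -(5|9)    [383 ≡ 5 mod 9]
  = -(9|5)    [QR: 5 ≡ 1 mod 4, sign kept]
  = -(4|5)    [9 ≡ 4 mod 5]
  = -(1|5)    [5 ≡ 5 mod 8 ⇒ (2|5)^2 = +1]
  = -1    [(1|5) = 1]
(802|419) = -1, and 419 is prime, so 802 is not a quadratic residue mod 419.

no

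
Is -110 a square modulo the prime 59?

no

Pull out -1: (-110|59) = (-1|59)·(110|59). Since 59 ≡ 3 (mod 4), (-1|59) = -1. Now have -(110|59).
Reduce the numerator: 110 ≡ 51 (mod 59), so (110|59) = (51|59).
Both 51 ≡ 3 and 59 ≡ 3 (mod 4), so reciprocity gives (51|59) = -(59|51). Reduce: 59 ≡ 8 (mod 51). Now have (8|51).
Factor out 2: 8 = 2^3. Since 51 ≡ 3 (mod 8), (2|51) = -1, and (2|51)^3 = -1. Now have -(1|51).
(1|51) = 1. Collecting the sign factors: -1.
The Legendre symbol is -1, so x^2 ≡ -110 (mod 59) has no solution.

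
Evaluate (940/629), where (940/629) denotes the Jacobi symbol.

(940/629)
  = (311/629)    [940 ≡ 311 mod 629]
  = (629/311)    [QR: 629 ≡ 1 mod 4, sign kept]
  = (7/311)    [629 ≡ 7 mod 311]
  = -(311/7)    [QR: both ≡ 3 mod 4, sign flips]
  = -(3/7)    [311 ≡ 3 mod 7]
  = (7/3)    [QR: both ≡ 3 mod 4, sign flips]
  = (1/3)    [7 ≡ 1 mod 3]
  = 1    [(1/3) = 1]

1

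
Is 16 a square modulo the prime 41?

Factor out 2: 16 = 2^4. Since 41 ≡ 1 (mod 8), (2/41) = +1, and (2/41)^4 = +1. Now have (1/41).
(1/41) = 1. Collecting the sign factors: 1.
(16/41) = 1, and 41 is prime, so 16 is a quadratic residue mod 41.

yes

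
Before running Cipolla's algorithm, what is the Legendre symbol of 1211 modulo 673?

(1211/673)
  = (538/673)    [1211 ≡ 538 mod 673]
  = (269/673)    [673 ≡ 1 mod 8 ⇒ (2/673) = +1]
  = (673/269)    [QR: 269 ≡ 1 mod 4, sign kept]
  = (135/269)    [673 ≡ 135 mod 269]
  = (269/135)    [QR: 269 ≡ 1 mod 4, sign kept]
  = (134/135)    [269 ≡ 134 mod 135]
  = (67/135)    [135 ≡ 7 mod 8 ⇒ (2/135) = +1]
  = -(135/67)    [QR: both ≡ 3 mod 4, sign flips]
  = -(1/67)    [135 ≡ 1 mod 67]
  = -1    [(1/67) = 1]

-1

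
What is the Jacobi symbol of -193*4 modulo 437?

-1

By multiplicativity, (-193·4 / 437) = (-193 / 437)·(4 / 437).
First factor (-193 / 437):
Reduce the numerator: -193 ≡ 244 (mod 437), so (-193 / 437) = (244 / 437).
Factor out 2: 244 = 2^2·61. Since 437 ≡ 5 (mod 8), (2 / 437) = -1, and (2 / 437)^2 = +1. Now have (61 / 437).
61 ≡ 1 (mod 4), so quadratic reciprocity gives (61 / 437) = (437 / 61). Reduce: 437 ≡ 10 (mod 61). Now have (10 / 61).
Factor out 2: 10 = 2·5. Since 61 ≡ 5 (mod 8), (2 / 61) = -1. Now have -(5 / 61).
5 ≡ 1 (mod 4), so quadratic reciprocity gives (5 / 61) = (61 / 5). Reduce: 61 ≡ 1 (mod 5). Now have -(1 / 5).
(1 / 5) = 1. Collecting the sign factors: -1.
Second factor (4 / 437):
Factor out 2: 4 = 2^2. Since 437 ≡ 5 (mod 8), (2 / 437) = -1, and (2 / 437)^2 = +1. Now have (1 / 437).
(1 / 437) = 1. Collecting the sign factors: 1.
Product: (-1)·(1) = -1.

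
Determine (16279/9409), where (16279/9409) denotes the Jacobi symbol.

1

(16279/9409)
  = (6870/9409)    [16279 ≡ 6870 mod 9409]
  = (3435/9409)    [9409 ≡ 1 mod 8 ⇒ (2/9409) = +1]
  = (9409/3435)    [QR: 9409 ≡ 1 mod 4, sign kept]
  = (2539/3435)    [9409 ≡ 2539 mod 3435]
  = -(3435/2539)    [QR: both ≡ 3 mod 4, sign flips]
  = -(896/2539)    [3435 ≡ 896 mod 2539]
  = (7/2539)    [2539 ≡ 3 mod 8 ⇒ (2/2539)^7 = -1]
  = -(2539/7)    [QR: both ≡ 3 mod 4, sign flips]
  = -(5/7)    [2539 ≡ 5 mod 7]
  = -(7/5)    [QR: 5 ≡ 1 mod 4, sign kept]
  = -(2/5)    [7 ≡ 2 mod 5]
  = (1/5)    [5 ≡ 5 mod 8 ⇒ (2/5) = -1]
  = 1    [(1/5) = 1]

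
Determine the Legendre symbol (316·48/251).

By multiplicativity, (316·48/251) = (316/251)·(48/251).
First factor (316/251):
Reduce the numerator: 316 ≡ 65 (mod 251), so (316/251) = (65/251).
65 ≡ 1 (mod 4), so quadratic reciprocity gives (65/251) = (251/65). Reduce: 251 ≡ 56 (mod 65). Now have (56/65).
Factor out 2: 56 = 2^3·7. Since 65 ≡ 1 (mod 8), (2/65) = +1, and (2/65)^3 = +1. Now have (7/65).
65 ≡ 1 (mod 4), so quadratic reciprocity gives (7/65) = (65/7). Reduce: 65 ≡ 2 (mod 7). Now have (2/7).
Factor out 2: 2 = 2. Since 7 ≡ 7 (mod 8), (2/7) = +1. Now have (1/7).
(1/7) = 1. Collecting the sign factors: 1.
Second factor (48/251):
Factor out 2: 48 = 2^4·3. Since 251 ≡ 3 (mod 8), (2/251) = -1, and (2/251)^4 = +1. Now have (3/251).
Both 3 ≡ 3 and 251 ≡ 3 (mod 4), so reciprocity gives (3/251) = -(251/3). Reduce: 251 ≡ 2 (mod 3). Now have -(2/3).
Factor out 2: 2 = 2. Since 3 ≡ 3 (mod 8), (2/3) = -1. Now have (1/3).
(1/3) = 1. Collecting the sign factors: 1.
Product: (1)·(1) = 1.

1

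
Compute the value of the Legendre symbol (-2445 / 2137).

Reduce the numerator: -2445 ≡ 1829 (mod 2137), so (-2445 / 2137) = (1829 / 2137).
1829 ≡ 1 (mod 4), so quadratic reciprocity gives (1829 / 2137) = (2137 / 1829). Reduce: 2137 ≡ 308 (mod 1829). Now have (308 / 1829).
Factor out 2: 308 = 2^2·77. Since 1829 ≡ 5 (mod 8), (2 / 1829) = -1, and (2 / 1829)^2 = +1. Now have (77 / 1829).
77 ≡ 1 (mod 4), so quadratic reciprocity gives (77 / 1829) = (1829 / 77). Reduce: 1829 ≡ 58 (mod 77). Now have (58 / 77).
Factor out 2: 58 = 2·29. Since 77 ≡ 5 (mod 8), (2 / 77) = -1. Now have -(29 / 77).
29 ≡ 1 (mod 4), so quadratic reciprocity gives (29 / 77) = (77 / 29). Reduce: 77 ≡ 19 (mod 29). Now have -(19 / 29).
29 ≡ 1 (mod 4), so quadratic reciprocity gives (19 / 29) = (29 / 19). Reduce: 29 ≡ 10 (mod 19). Now have -(10 / 19).
Factor out 2: 10 = 2·5. Since 19 ≡ 3 (mod 8), (2 / 19) = -1. Now have (5 / 19).
5 ≡ 1 (mod 4), so quadratic reciprocity gives (5 / 19) = (19 / 5). Reduce: 19 ≡ 4 (mod 5). Now have (4 / 5).
Factor out 2: 4 = 2^2. Since 5 ≡ 5 (mod 8), (2 / 5) = -1, and (2 / 5)^2 = +1. Now have (1 / 5).
(1 / 5) = 1. Collecting the sign factors: 1.

1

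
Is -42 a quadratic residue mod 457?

yes

Reduce the numerator: -42 ≡ 415 (mod 457), so (-42/457) = (415/457).
457 ≡ 1 (mod 4), so quadratic reciprocity gives (415/457) = (457/415). Reduce: 457 ≡ 42 (mod 415). Now have (42/415).
Factor out 2: 42 = 2·21. Since 415 ≡ 7 (mod 8), (2/415) = +1. Now have (21/415).
21 ≡ 1 (mod 4), so quadratic reciprocity gives (21/415) = (415/21). Reduce: 415 ≡ 16 (mod 21). Now have (16/21).
Factor out 2: 16 = 2^4. Since 21 ≡ 5 (mod 8), (2/21) = -1, and (2/21)^4 = +1. Now have (1/21).
(1/21) = 1. Collecting the sign factors: 1.
The Legendre symbol is 1, so x^2 ≡ -42 (mod 457) has solution.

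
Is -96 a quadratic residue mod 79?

yes

Reduce the numerator: -96 ≡ 62 (mod 79), so (-96/79) = (62/79).
Factor out 2: 62 = 2·31. Since 79 ≡ 7 (mod 8), (2/79) = +1. Now have (31/79).
Both 31 ≡ 3 and 79 ≡ 3 (mod 4), so reciprocity gives (31/79) = -(79/31). Reduce: 79 ≡ 17 (mod 31). Now have -(17/31).
17 ≡ 1 (mod 4), so quadratic reciprocity gives (17/31) = (31/17). Reduce: 31 ≡ 14 (mod 17). Now have -(14/17).
Factor out 2: 14 = 2·7. Since 17 ≡ 1 (mod 8), (2/17) = +1. Now have -(7/17).
17 ≡ 1 (mod 4), so quadratic reciprocity gives (7/17) = (17/7). Reduce: 17 ≡ 3 (mod 7). Now have -(3/7).
Both 3 ≡ 3 and 7 ≡ 3 (mod 4), so reciprocity gives (3/7) = -(7/3). Reduce: 7 ≡ 1 (mod 3). Now have (1/3).
(1/3) = 1. Collecting the sign factors: 1.
(-96/79) = 1, and 79 is prime, so -96 is a quadratic residue mod 79.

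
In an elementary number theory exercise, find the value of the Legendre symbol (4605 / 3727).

1

(4605 / 3727)
  = (878 / 3727)    [4605 ≡ 878 mod 3727]
  = (439 / 3727)    [3727 ≡ 7 mod 8 ⇒ (2 / 3727) = +1]
  = -(3727 / 439)    [QR: both ≡ 3 mod 4, sign flips]
  = -(215 / 439)    [3727 ≡ 215 mod 439]
  = (439 / 215)    [QR: both ≡ 3 mod 4, sign flips]
  = (9 / 215)    [439 ≡ 9 mod 215]
  = (215 / 9)    [QR: 9 ≡ 1 mod 4, sign kept]
  = (8 / 9)    [215 ≡ 8 mod 9]
  = (1 / 9)    [9 ≡ 1 mod 8 ⇒ (2 / 9)^3 = +1]
  = 1    [(1 / 9) = 1]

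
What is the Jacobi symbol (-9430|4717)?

1

(-9430|4717)
  = (9430|4717)    [4717 ≡ 1 mod 4 ⇒ (-1|4717) = +1]
  = (4713|4717)    [9430 ≡ 4713 mod 4717]
  = (4717|4713)    [QR: 4713 ≡ 1 mod 4, sign kept]
  = (4|4713)    [4717 ≡ 4 mod 4713]
  = (1|4713)    [4713 ≡ 1 mod 8 ⇒ (2|4713)^2 = +1]
  = 1    [(1|4713) = 1]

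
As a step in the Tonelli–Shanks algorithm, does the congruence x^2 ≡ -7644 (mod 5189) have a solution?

(-7644/5189)
  = (2734/5189)    [-7644 ≡ 2734 mod 5189]
  = -(1367/5189)    [5189 ≡ 5 mod 8 ⇒ (2/5189) = -1]
  = -(5189/1367)    [QR: 5189 ≡ 1 mod 4, sign kept]
  = -(1088/1367)    [5189 ≡ 1088 mod 1367]
  = -(17/1367)    [1367 ≡ 7 mod 8 ⇒ (2/1367)^6 = +1]
  = -(1367/17)    [QR: 17 ≡ 1 mod 4, sign kept]
  = -(7/17)    [1367 ≡ 7 mod 17]
  = -(17/7)    [QR: 17 ≡ 1 mod 4, sign kept]
  = -(3/7)    [17 ≡ 3 mod 7]
  = (7/3)    [QR: both ≡ 3 mod 4, sign flips]
  = (1/3)    [7 ≡ 1 mod 3]
  = 1    [(1/3) = 1]
(-7644/5189) = 1, and 5189 is prime, so -7644 is a quadratic residue mod 5189.

yes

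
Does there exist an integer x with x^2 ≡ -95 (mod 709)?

Reduce the numerator: -95 ≡ 614 (mod 709), so (-95/709) = (614/709).
Factor out 2: 614 = 2·307. Since 709 ≡ 5 (mod 8), (2/709) = -1. Now have -(307/709).
709 ≡ 1 (mod 4), so quadratic reciprocity gives (307/709) = (709/307). Reduce: 709 ≡ 95 (mod 307). Now have -(95/307).
Both 95 ≡ 3 and 307 ≡ 3 (mod 4), so reciprocity gives (95/307) = -(307/95). Reduce: 307 ≡ 22 (mod 95). Now have (22/95).
Factor out 2: 22 = 2·11. Since 95 ≡ 7 (mod 8), (2/95) = +1. Now have (11/95).
Both 11 ≡ 3 and 95 ≡ 3 (mod 4), so reciprocity gives (11/95) = -(95/11). Reduce: 95 ≡ 7 (mod 11). Now have -(7/11).
Both 7 ≡ 3 and 11 ≡ 3 (mod 4), so reciprocity gives (7/11) = -(11/7). Reduce: 11 ≡ 4 (mod 7). Now have (4/7).
Factor out 2: 4 = 2^2. Since 7 ≡ 7 (mod 8), (2/7) = +1, and (2/7)^2 = +1. Now have (1/7).
(1/7) = 1. Collecting the sign factors: 1.
(-95/709) = 1, and 709 is prime, so -95 is a quadratic residue mod 709.

yes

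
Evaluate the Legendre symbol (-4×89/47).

-1

By multiplicativity, (-4·89/47) = (-4/47)·(89/47).
First factor (-4/47):
Pull out -1: (-4/47) = (-1/47)·(4/47). Since 47 ≡ 3 (mod 4), (-1/47) = -1. Now have -(4/47).
Factor out 2: 4 = 2^2. Since 47 ≡ 7 (mod 8), (2/47) = +1, and (2/47)^2 = +1. Now have -(1/47).
(1/47) = 1. Collecting the sign factors: -1.
Second factor (89/47):
Reduce the numerator: 89 ≡ 42 (mod 47), so (89/47) = (42/47).
Factor out 2: 42 = 2·21. Since 47 ≡ 7 (mod 8), (2/47) = +1. Now have (21/47).
21 ≡ 1 (mod 4), so quadratic reciprocity gives (21/47) = (47/21). Reduce: 47 ≡ 5 (mod 21). Now have (5/21).
5 ≡ 1 (mod 4), so quadratic reciprocity gives (5/21) = (21/5). Reduce: 21 ≡ 1 (mod 5). Now have (1/5).
(1/5) = 1. Collecting the sign factors: 1.
Product: (-1)·(1) = -1.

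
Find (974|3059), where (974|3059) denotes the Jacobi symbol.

(974|3059)
  = -(487|3059)    [3059 ≡ 3 mod 8 ⇒ (2|3059) = -1]
  = (3059|487)    [QR: both ≡ 3 mod 4, sign flips]
  = (137|487)    [3059 ≡ 137 mod 487]
  = (487|137)    [QR: 137 ≡ 1 mod 4, sign kept]
  = (76|137)    [487 ≡ 76 mod 137]
  = (19|137)    [137 ≡ 1 mod 8 ⇒ (2|137)^2 = +1]
  = (137|19)    [QR: 137 ≡ 1 mod 4, sign kept]
  = (4|19)    [137 ≡ 4 mod 19]
  = (1|19)    [19 ≡ 3 mod 8 ⇒ (2|19)^2 = +1]
  = 1    [(1|19) = 1]

1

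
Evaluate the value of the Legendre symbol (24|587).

-1

(24|587)
  = -(3|587)    [587 ≡ 3 mod 8 ⇒ (2|587)^3 = -1]
  = (587|3)    [QR: both ≡ 3 mod 4, sign flips]
  = (2|3)    [587 ≡ 2 mod 3]
  = -(1|3)    [3 ≡ 3 mod 8 ⇒ (2|3) = -1]
  = -1    [(1|3) = 1]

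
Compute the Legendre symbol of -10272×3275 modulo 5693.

By multiplicativity, (-10272·3275/5693) = (-10272/5693)·(3275/5693).
First factor (-10272/5693):
Reduce the numerator: -10272 ≡ 1114 (mod 5693), so (-10272/5693) = (1114/5693).
Factor out 2: 1114 = 2·557. Since 5693 ≡ 5 (mod 8), (2/5693) = -1. Now have -(557/5693).
557 ≡ 1 (mod 4), so quadratic reciprocity gives (557/5693) = (5693/557). Reduce: 5693 ≡ 123 (mod 557). Now have -(123/557).
557 ≡ 1 (mod 4), so quadratic reciprocity gives (123/557) = (557/123). Reduce: 557 ≡ 65 (mod 123). Now have -(65/123).
65 ≡ 1 (mod 4), so quadratic reciprocity gives (65/123) = (123/65). Reduce: 123 ≡ 58 (mod 65). Now have -(58/65).
Factor out 2: 58 = 2·29. Since 65 ≡ 1 (mod 8), (2/65) = +1. Now have -(29/65).
29 ≡ 1 (mod 4), so quadratic reciprocity gives (29/65) = (65/29). Reduce: 65 ≡ 7 (mod 29). Now have -(7/29).
29 ≡ 1 (mod 4), so quadratic reciprocity gives (7/29) = (29/7). Reduce: 29 ≡ 1 (mod 7). Now have -(1/7).
(1/7) = 1. Collecting the sign factors: -1.
Second factor (3275/5693):
5693 ≡ 1 (mod 4), so quadratic reciprocity gives (3275/5693) = (5693/3275). Reduce: 5693 ≡ 2418 (mod 3275). Now have (2418/3275).
Factor out 2: 2418 = 2·1209. Since 3275 ≡ 3 (mod 8), (2/3275) = -1. Now have -(1209/3275).
1209 ≡ 1 (mod 4), so quadratic reciprocity gives (1209/3275) = (3275/1209). Reduce: 3275 ≡ 857 (mod 1209). Now have -(857/1209).
857 ≡ 1 (mod 4), so quadratic reciprocity gives (857/1209) = (1209/857). Reduce: 1209 ≡ 352 (mod 857). Now have -(352/857).
Factor out 2: 352 = 2^5·11. Since 857 ≡ 1 (mod 8), (2/857) = +1, and (2/857)^5 = +1. Now have -(11/857).
857 ≡ 1 (mod 4), so quadratic reciprocity gives (11/857) = (857/11). Reduce: 857 ≡ 10 (mod 11). Now have -(10/11).
Factor out 2: 10 = 2·5. Since 11 ≡ 3 (mod 8), (2/11) = -1. Now have (5/11).
5 ≡ 1 (mod 4), so quadratic reciprocity gives (5/11) = (11/5). Reduce: 11 ≡ 1 (mod 5). Now have (1/5).
(1/5) = 1. Collecting the sign factors: 1.
Product: (-1)·(1) = -1.

-1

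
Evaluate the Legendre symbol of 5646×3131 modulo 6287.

1

By multiplicativity, (5646·3131|6287) = (5646|6287)·(3131|6287).
First factor (5646|6287):
(5646|6287)
  = (2823|6287)    [6287 ≡ 7 mod 8 ⇒ (2|6287) = +1]
  = -(6287|2823)    [QR: both ≡ 3 mod 4, sign flips]
  = -(641|2823)    [6287 ≡ 641 mod 2823]
  = -(2823|641)    [QR: 641 ≡ 1 mod 4, sign kept]
  = -(259|641)    [2823 ≡ 259 mod 641]
  = -(641|259)    [QR: 641 ≡ 1 mod 4, sign kept]
  = -(123|259)    [641 ≡ 123 mod 259]
  = (259|123)    [QR: both ≡ 3 mod 4, sign flips]
  = (13|123)    [259 ≡ 13 mod 123]
  = (123|13)    [QR: 13 ≡ 1 mod 4, sign kept]
  = (6|13)    [123 ≡ 6 mod 13]
  = -(3|13)    [13 ≡ 5 mod 8 ⇒ (2|13) = -1]
  = -(13|3)    [QR: 13 ≡ 1 mod 4, sign kept]
  = -(1|3)    [13 ≡ 1 mod 3]
  = -1    [(1|3) = 1]
Second factor (3131|6287):
(3131|6287)
  = -(6287|3131)    [QR: both ≡ 3 mod 4, sign flips]
  = -(25|3131)    [6287 ≡ 25 mod 3131]
  = -(3131|25)    [QR: 25 ≡ 1 mod 4, sign kept]
  = -(6|25)    [3131 ≡ 6 mod 25]
  = -(3|25)    [25 ≡ 1 mod 8 ⇒ (2|25) = +1]
  = -(25|3)    [QR: 25 ≡ 1 mod 4, sign kept]
  = -(1|3)    [25 ≡ 1 mod 3]
  = -1    [(1|3) = 1]
Product: (-1)·(-1) = 1.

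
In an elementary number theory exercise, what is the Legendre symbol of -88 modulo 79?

-1

(-88|79)
  = -(88|79)    [79 ≡ 3 mod 4 ⇒ (-1|79) = -1]
  = -(9|79)    [88 ≡ 9 mod 79]
  = -(79|9)    [QR: 9 ≡ 1 mod 4, sign kept]
  = -(7|9)    [79 ≡ 7 mod 9]
  = -(9|7)    [QR: 9 ≡ 1 mod 4, sign kept]
  = -(2|7)    [9 ≡ 2 mod 7]
  = -(1|7)    [7 ≡ 7 mod 8 ⇒ (2|7) = +1]
  = -1    [(1|7) = 1]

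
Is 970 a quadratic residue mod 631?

yes

(970/631)
  = (339/631)    [970 ≡ 339 mod 631]
  = -(631/339)    [QR: both ≡ 3 mod 4, sign flips]
  = -(292/339)    [631 ≡ 292 mod 339]
  = -(73/339)    [339 ≡ 3 mod 8 ⇒ (2/339)^2 = +1]
  = -(339/73)    [QR: 73 ≡ 1 mod 4, sign kept]
  = -(47/73)    [339 ≡ 47 mod 73]
  = -(73/47)    [QR: 73 ≡ 1 mod 4, sign kept]
  = -(26/47)    [73 ≡ 26 mod 47]
  = -(13/47)    [47 ≡ 7 mod 8 ⇒ (2/47) = +1]
  = -(47/13)    [QR: 13 ≡ 1 mod 4, sign kept]
  = -(8/13)    [47 ≡ 8 mod 13]
  = (1/13)    [13 ≡ 5 mod 8 ⇒ (2/13)^3 = -1]
  = 1    [(1/13) = 1]
The Legendre symbol is 1, so x^2 ≡ 970 (mod 631) has solution.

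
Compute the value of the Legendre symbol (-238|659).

Reduce the numerator: -238 ≡ 421 (mod 659), so (-238|659) = (421|659).
421 ≡ 1 (mod 4), so quadratic reciprocity gives (421|659) = (659|421). Reduce: 659 ≡ 238 (mod 421). Now have (238|421).
Factor out 2: 238 = 2·119. Since 421 ≡ 5 (mod 8), (2|421) = -1. Now have -(119|421).
421 ≡ 1 (mod 4), so quadratic reciprocity gives (119|421) = (421|119). Reduce: 421 ≡ 64 (mod 119). Now have -(64|119).
Factor out 2: 64 = 2^6. Since 119 ≡ 7 (mod 8), (2|119) = +1, and (2|119)^6 = +1. Now have -(1|119).
(1|119) = 1. Collecting the sign factors: -1.

-1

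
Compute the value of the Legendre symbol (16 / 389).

(16 / 389)
  = (1 / 389)    [389 ≡ 5 mod 8 ⇒ (2 / 389)^4 = +1]
  = 1    [(1 / 389) = 1]

1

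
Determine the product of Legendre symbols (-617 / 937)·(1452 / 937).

By multiplicativity, (-617·1452 / 937) = (-617 / 937)·(1452 / 937).
First factor (-617 / 937):
Pull out -1: (-617 / 937) = (-1 / 937)·(617 / 937). Since 937 ≡ 1 (mod 4), (-1 / 937) = +1. Now have (617 / 937).
617 ≡ 1 (mod 4), so quadratic reciprocity gives (617 / 937) = (937 / 617). Reduce: 937 ≡ 320 (mod 617). Now have (320 / 617).
Factor out 2: 320 = 2^6·5. Since 617 ≡ 1 (mod 8), (2 / 617) = +1, and (2 / 617)^6 = +1. Now have (5 / 617).
5 ≡ 1 (mod 4), so quadratic reciprocity gives (5 / 617) = (617 / 5). Reduce: 617 ≡ 2 (mod 5). Now have (2 / 5).
Factor out 2: 2 = 2. Since 5 ≡ 5 (mod 8), (2 / 5) = -1. Now have -(1 / 5).
(1 / 5) = 1. Collecting the sign factors: -1.
Second factor (1452 / 937):
Reduce the numerator: 1452 ≡ 515 (mod 937), so (1452 / 937) = (515 / 937).
937 ≡ 1 (mod 4), so quadratic reciprocity gives (515 / 937) = (937 / 515). Reduce: 937 ≡ 422 (mod 515). Now have (422 / 515).
Factor out 2: 422 = 2·211. Since 515 ≡ 3 (mod 8), (2 / 515) = -1. Now have -(211 / 515).
Both 211 ≡ 3 and 515 ≡ 3 (mod 4), so reciprocity gives (211 / 515) = -(515 / 211). Reduce: 515 ≡ 93 (mod 211). Now have (93 / 211).
93 ≡ 1 (mod 4), so quadratic reciprocity gives (93 / 211) = (211 / 93). Reduce: 211 ≡ 25 (mod 93). Now have (25 / 93).
25 ≡ 1 (mod 4), so quadratic reciprocity gives (25 / 93) = (93 / 25). Reduce: 93 ≡ 18 (mod 25). Now have (18 / 25).
Factor out 2: 18 = 2·9. Since 25 ≡ 1 (mod 8), (2 / 25) = +1. Now have (9 / 25).
9 ≡ 1 (mod 4), so quadratic reciprocity gives (9 / 25) = (25 / 9). Reduce: 25 ≡ 7 (mod 9). Now have (7 / 9).
9 ≡ 1 (mod 4), so quadratic reciprocity gives (7 / 9) = (9 / 7). Reduce: 9 ≡ 2 (mod 7). Now have (2 / 7).
Factor out 2: 2 = 2. Since 7 ≡ 7 (mod 8), (2 / 7) = +1. Now have (1 / 7).
(1 / 7) = 1. Collecting the sign factors: 1.
Product: (-1)·(1) = -1.

-1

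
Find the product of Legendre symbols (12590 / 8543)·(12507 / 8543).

-1

By multiplicativity, (12590·12507 / 8543) = (12590 / 8543)·(12507 / 8543).
First factor (12590 / 8543):
(12590 / 8543)
  = (4047 / 8543)    [12590 ≡ 4047 mod 8543]
  = -(8543 / 4047)    [QR: both ≡ 3 mod 4, sign flips]
  = -(449 / 4047)    [8543 ≡ 449 mod 4047]
  = -(4047 / 449)    [QR: 449 ≡ 1 mod 4, sign kept]
  = -(6 / 449)    [4047 ≡ 6 mod 449]
  = -(3 / 449)    [449 ≡ 1 mod 8 ⇒ (2 / 449) = +1]
  = -(449 / 3)    [QR: 449 ≡ 1 mod 4, sign kept]
  = -(2 / 3)    [449 ≡ 2 mod 3]
  = (1 / 3)    [3 ≡ 3 mod 8 ⇒ (2 / 3) = -1]
  = 1    [(1 / 3) = 1]
Second factor (12507 / 8543):
(12507 / 8543)
  = (3964 / 8543)    [12507 ≡ 3964 mod 8543]
  = (991 / 8543)    [8543 ≡ 7 mod 8 ⇒ (2 / 8543)^2 = +1]
  = -(8543 / 991)    [QR: both ≡ 3 mod 4, sign flips]
  = -(615 / 991)    [8543 ≡ 615 mod 991]
  = (991 / 615)    [QR: both ≡ 3 mod 4, sign flips]
  = (376 / 615)    [991 ≡ 376 mod 615]
  = (47 / 615)    [615 ≡ 7 mod 8 ⇒ (2 / 615)^3 = +1]
  = -(615 / 47)    [QR: both ≡ 3 mod 4, sign flips]
  = -(4 / 47)    [615 ≡ 4 mod 47]
  = -(1 / 47)    [47 ≡ 7 mod 8 ⇒ (2 / 47)^2 = +1]
  = -1    [(1 / 47) = 1]
Product: (1)·(-1) = -1.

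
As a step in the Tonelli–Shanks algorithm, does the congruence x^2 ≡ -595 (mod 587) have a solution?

yes

(-595/587)
  = (579/587)    [-595 ≡ 579 mod 587]
  = -(587/579)    [QR: both ≡ 3 mod 4, sign flips]
  = -(8/579)    [587 ≡ 8 mod 579]
  = (1/579)    [579 ≡ 3 mod 8 ⇒ (2/579)^3 = -1]
  = 1    [(1/579) = 1]
The Legendre symbol is 1, so x^2 ≡ -595 (mod 587) has solution.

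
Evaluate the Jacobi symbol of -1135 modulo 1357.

Pull out -1: (-1135|1357) = (-1|1357)·(1135|1357). Since 1357 ≡ 1 (mod 4), (-1|1357) = +1. Now have (1135|1357).
1357 ≡ 1 (mod 4), so quadratic reciprocity gives (1135|1357) = (1357|1135). Reduce: 1357 ≡ 222 (mod 1135). Now have (222|1135).
Factor out 2: 222 = 2·111. Since 1135 ≡ 7 (mod 8), (2|1135) = +1. Now have (111|1135).
Both 111 ≡ 3 and 1135 ≡ 3 (mod 4), so reciprocity gives (111|1135) = -(1135|111). Reduce: 1135 ≡ 25 (mod 111). Now have -(25|111).
25 ≡ 1 (mod 4), so quadratic reciprocity gives (25|111) = (111|25). Reduce: 111 ≡ 11 (mod 25). Now have -(11|25).
25 ≡ 1 (mod 4), so quadratic reciprocity gives (11|25) = (25|11). Reduce: 25 ≡ 3 (mod 11). Now have -(3|11).
Both 3 ≡ 3 and 11 ≡ 3 (mod 4), so reciprocity gives (3|11) = -(11|3). Reduce: 11 ≡ 2 (mod 3). Now have (2|3).
Factor out 2: 2 = 2. Since 3 ≡ 3 (mod 8), (2|3) = -1. Now have -(1|3).
(1|3) = 1. Collecting the sign factors: -1.

-1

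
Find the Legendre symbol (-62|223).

-1

(-62|223)
  = (161|223)    [-62 ≡ 161 mod 223]
  = (223|161)    [QR: 161 ≡ 1 mod 4, sign kept]
  = (62|161)    [223 ≡ 62 mod 161]
  = (31|161)    [161 ≡ 1 mod 8 ⇒ (2|161) = +1]
  = (161|31)    [QR: 161 ≡ 1 mod 4, sign kept]
  = (6|31)    [161 ≡ 6 mod 31]
  = (3|31)    [31 ≡ 7 mod 8 ⇒ (2|31) = +1]
  = -(31|3)    [QR: both ≡ 3 mod 4, sign flips]
  = -(1|3)    [31 ≡ 1 mod 3]
  = -1    [(1|3) = 1]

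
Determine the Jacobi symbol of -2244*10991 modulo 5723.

1

By multiplicativity, (-2244·10991/5723) = (-2244/5723)·(10991/5723).
First factor (-2244/5723):
(-2244/5723)
  = -(2244/5723)    [5723 ≡ 3 mod 4 ⇒ (-1/5723) = -1]
  = -(561/5723)    [5723 ≡ 3 mod 8 ⇒ (2/5723)^2 = +1]
  = -(5723/561)    [QR: 561 ≡ 1 mod 4, sign kept]
  = -(113/561)    [5723 ≡ 113 mod 561]
  = -(561/113)    [QR: 113 ≡ 1 mod 4, sign kept]
  = -(109/113)    [561 ≡ 109 mod 113]
  = -(113/109)    [QR: 109 ≡ 1 mod 4, sign kept]
  = -(4/109)    [113 ≡ 4 mod 109]
  = -(1/109)    [109 ≡ 5 mod 8 ⇒ (2/109)^2 = +1]
  = -1    [(1/109) = 1]
Second factor (10991/5723):
(10991/5723)
  = (5268/5723)    [10991 ≡ 5268 mod 5723]
  = (1317/5723)    [5723 ≡ 3 mod 8 ⇒ (2/5723)^2 = +1]
  = (5723/1317)    [QR: 1317 ≡ 1 mod 4, sign kept]
  = (455/1317)    [5723 ≡ 455 mod 1317]
  = (1317/455)    [QR: 1317 ≡ 1 mod 4, sign kept]
  = (407/455)    [1317 ≡ 407 mod 455]
  = -(455/407)    [QR: both ≡ 3 mod 4, sign flips]
  = -(48/407)    [455 ≡ 48 mod 407]
  = -(3/407)    [407 ≡ 7 mod 8 ⇒ (2/407)^4 = +1]
  = (407/3)    [QR: both ≡ 3 mod 4, sign flips]
  = (2/3)    [407 ≡ 2 mod 3]
  = -(1/3)    [3 ≡ 3 mod 8 ⇒ (2/3) = -1]
  = -1    [(1/3) = 1]
Product: (-1)·(-1) = 1.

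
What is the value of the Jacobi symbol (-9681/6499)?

1

Pull out -1: (-9681/6499) = (-1/6499)·(9681/6499). Since 6499 ≡ 3 (mod 4), (-1/6499) = -1. Now have -(9681/6499).
Reduce the numerator: 9681 ≡ 3182 (mod 6499), so (9681/6499) = (3182/6499).
Factor out 2: 3182 = 2·1591. Since 6499 ≡ 3 (mod 8), (2/6499) = -1. Now have (1591/6499).
Both 1591 ≡ 3 and 6499 ≡ 3 (mod 4), so reciprocity gives (1591/6499) = -(6499/1591). Reduce: 6499 ≡ 135 (mod 1591). Now have -(135/1591).
Both 135 ≡ 3 and 1591 ≡ 3 (mod 4), so reciprocity gives (135/1591) = -(1591/135). Reduce: 1591 ≡ 106 (mod 135). Now have (106/135).
Factor out 2: 106 = 2·53. Since 135 ≡ 7 (mod 8), (2/135) = +1. Now have (53/135).
53 ≡ 1 (mod 4), so quadratic reciprocity gives (53/135) = (135/53). Reduce: 135 ≡ 29 (mod 53). Now have (29/53).
29 ≡ 1 (mod 4), so quadratic reciprocity gives (29/53) = (53/29). Reduce: 53 ≡ 24 (mod 29). Now have (24/29).
Factor out 2: 24 = 2^3·3. Since 29 ≡ 5 (mod 8), (2/29) = -1, and (2/29)^3 = -1. Now have -(3/29).
29 ≡ 1 (mod 4), so quadratic reciprocity gives (3/29) = (29/3). Reduce: 29 ≡ 2 (mod 3). Now have -(2/3).
Factor out 2: 2 = 2. Since 3 ≡ 3 (mod 8), (2/3) = -1. Now have (1/3).
(1/3) = 1. Collecting the sign factors: 1.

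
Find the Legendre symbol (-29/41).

-1

Pull out -1: (-29/41) = (-1/41)·(29/41). Since 41 ≡ 1 (mod 4), (-1/41) = +1. Now have (29/41).
29 ≡ 1 (mod 4), so quadratic reciprocity gives (29/41) = (41/29). Reduce: 41 ≡ 12 (mod 29). Now have (12/29).
Factor out 2: 12 = 2^2·3. Since 29 ≡ 5 (mod 8), (2/29) = -1, and (2/29)^2 = +1. Now have (3/29).
29 ≡ 1 (mod 4), so quadratic reciprocity gives (3/29) = (29/3). Reduce: 29 ≡ 2 (mod 3). Now have (2/3).
Factor out 2: 2 = 2. Since 3 ≡ 3 (mod 8), (2/3) = -1. Now have -(1/3).
(1/3) = 1. Collecting the sign factors: -1.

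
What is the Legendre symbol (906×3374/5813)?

-1

By multiplicativity, (906·3374/5813) = (906/5813)·(3374/5813).
First factor (906/5813):
Factor out 2: 906 = 2·453. Since 5813 ≡ 5 (mod 8), (2/5813) = -1. Now have -(453/5813).
453 ≡ 1 (mod 4), so quadratic reciprocity gives (453/5813) = (5813/453). Reduce: 5813 ≡ 377 (mod 453). Now have -(377/453).
377 ≡ 1 (mod 4), so quadratic reciprocity gives (377/453) = (453/377). Reduce: 453 ≡ 76 (mod 377). Now have -(76/377).
Factor out 2: 76 = 2^2·19. Since 377 ≡ 1 (mod 8), (2/377) = +1, and (2/377)^2 = +1. Now have -(19/377).
377 ≡ 1 (mod 4), so quadratic reciprocity gives (19/377) = (377/19). Reduce: 377 ≡ 16 (mod 19). Now have -(16/19).
Factor out 2: 16 = 2^4. Since 19 ≡ 3 (mod 8), (2/19) = -1, and (2/19)^4 = +1. Now have -(1/19).
(1/19) = 1. Collecting the sign factors: -1.
Second factor (3374/5813):
Factor out 2: 3374 = 2·1687. Since 5813 ≡ 5 (mod 8), (2/5813) = -1. Now have -(1687/5813).
5813 ≡ 1 (mod 4), so quadratic reciprocity gives (1687/5813) = (5813/1687). Reduce: 5813 ≡ 752 (mod 1687). Now have -(752/1687).
Factor out 2: 752 = 2^4·47. Since 1687 ≡ 7 (mod 8), (2/1687) = +1, and (2/1687)^4 = +1. Now have -(47/1687).
Both 47 ≡ 3 and 1687 ≡ 3 (mod 4), so reciprocity gives (47/1687) = -(1687/47). Reduce: 1687 ≡ 42 (mod 47). Now have (42/47).
Factor out 2: 42 = 2·21. Since 47 ≡ 7 (mod 8), (2/47) = +1. Now have (21/47).
21 ≡ 1 (mod 4), so quadratic reciprocity gives (21/47) = (47/21). Reduce: 47 ≡ 5 (mod 21). Now have (5/21).
5 ≡ 1 (mod 4), so quadratic reciprocity gives (5/21) = (21/5). Reduce: 21 ≡ 1 (mod 5). Now have (1/5).
(1/5) = 1. Collecting the sign factors: 1.
Product: (-1)·(1) = -1.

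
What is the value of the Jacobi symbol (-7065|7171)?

(-7065|7171)
  = (106|7171)    [-7065 ≡ 106 mod 7171]
  = -(53|7171)    [7171 ≡ 3 mod 8 ⇒ (2|7171) = -1]
  = -(7171|53)    [QR: 53 ≡ 1 mod 4, sign kept]
  = -(16|53)    [7171 ≡ 16 mod 53]
  = -(1|53)    [53 ≡ 5 mod 8 ⇒ (2|53)^4 = +1]
  = -1    [(1|53) = 1]

-1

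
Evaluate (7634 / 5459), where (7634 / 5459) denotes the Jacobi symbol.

Reduce the numerator: 7634 ≡ 2175 (mod 5459), so (7634 / 5459) = (2175 / 5459).
Both 2175 ≡ 3 and 5459 ≡ 3 (mod 4), so reciprocity gives (2175 / 5459) = -(5459 / 2175). Reduce: 5459 ≡ 1109 (mod 2175). Now have -(1109 / 2175).
1109 ≡ 1 (mod 4), so quadratic reciprocity gives (1109 / 2175) = (2175 / 1109). Reduce: 2175 ≡ 1066 (mod 1109). Now have -(1066 / 1109).
Factor out 2: 1066 = 2·533. Since 1109 ≡ 5 (mod 8), (2 / 1109) = -1. Now have (533 / 1109).
533 ≡ 1 (mod 4), so quadratic reciprocity gives (533 / 1109) = (1109 / 533). Reduce: 1109 ≡ 43 (mod 533). Now have (43 / 533).
533 ≡ 1 (mod 4), so quadratic reciprocity gives (43 / 533) = (533 / 43). Reduce: 533 ≡ 17 (mod 43). Now have (17 / 43).
17 ≡ 1 (mod 4), so quadratic reciprocity gives (17 / 43) = (43 / 17). Reduce: 43 ≡ 9 (mod 17). Now have (9 / 17).
9 ≡ 1 (mod 4), so quadratic reciprocity gives (9 / 17) = (17 / 9). Reduce: 17 ≡ 8 (mod 9). Now have (8 / 9).
Factor out 2: 8 = 2^3. Since 9 ≡ 1 (mod 8), (2 / 9) = +1, and (2 / 9)^3 = +1. Now have (1 / 9).
(1 / 9) = 1. Collecting the sign factors: 1.

1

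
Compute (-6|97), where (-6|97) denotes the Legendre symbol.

1

Reduce the numerator: -6 ≡ 91 (mod 97), so (-6|97) = (91|97).
97 ≡ 1 (mod 4), so quadratic reciprocity gives (91|97) = (97|91). Reduce: 97 ≡ 6 (mod 91). Now have (6|91).
Factor out 2: 6 = 2·3. Since 91 ≡ 3 (mod 8), (2|91) = -1. Now have -(3|91).
Both 3 ≡ 3 and 91 ≡ 3 (mod 4), so reciprocity gives (3|91) = -(91|3). Reduce: 91 ≡ 1 (mod 3). Now have (1|3).
(1|3) = 1. Collecting the sign factors: 1.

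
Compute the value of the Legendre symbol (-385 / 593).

(-385 / 593)
  = (208 / 593)    [-385 ≡ 208 mod 593]
  = (13 / 593)    [593 ≡ 1 mod 8 ⇒ (2 / 593)^4 = +1]
  = (593 / 13)    [QR: 13 ≡ 1 mod 4, sign kept]
  = (8 / 13)    [593 ≡ 8 mod 13]
  = -(1 / 13)    [13 ≡ 5 mod 8 ⇒ (2 / 13)^3 = -1]
  = -1    [(1 / 13) = 1]

-1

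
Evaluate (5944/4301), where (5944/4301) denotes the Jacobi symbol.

1

(5944/4301)
  = (1643/4301)    [5944 ≡ 1643 mod 4301]
  = (4301/1643)    [QR: 4301 ≡ 1 mod 4, sign kept]
  = (1015/1643)    [4301 ≡ 1015 mod 1643]
  = -(1643/1015)    [QR: both ≡ 3 mod 4, sign flips]
  = -(628/1015)    [1643 ≡ 628 mod 1015]
  = -(157/1015)    [1015 ≡ 7 mod 8 ⇒ (2/1015)^2 = +1]
  = -(1015/157)    [QR: 157 ≡ 1 mod 4, sign kept]
  = -(73/157)    [1015 ≡ 73 mod 157]
  = -(157/73)    [QR: 73 ≡ 1 mod 4, sign kept]
  = -(11/73)    [157 ≡ 11 mod 73]
  = -(73/11)    [QR: 73 ≡ 1 mod 4, sign kept]
  = -(7/11)    [73 ≡ 7 mod 11]
  = (11/7)    [QR: both ≡ 3 mod 4, sign flips]
  = (4/7)    [11 ≡ 4 mod 7]
  = (1/7)    [7 ≡ 7 mod 8 ⇒ (2/7)^2 = +1]
  = 1    [(1/7) = 1]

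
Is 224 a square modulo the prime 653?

Factor out 2: 224 = 2^5·7. Since 653 ≡ 5 (mod 8), (2|653) = -1, and (2|653)^5 = -1. Now have -(7|653).
653 ≡ 1 (mod 4), so quadratic reciprocity gives (7|653) = (653|7). Reduce: 653 ≡ 2 (mod 7). Now have -(2|7).
Factor out 2: 2 = 2. Since 7 ≡ 7 (mod 8), (2|7) = +1. Now have -(1|7).
(1|7) = 1. Collecting the sign factors: -1.
The Legendre symbol is -1, so x^2 ≡ 224 (mod 653) has no solution.

no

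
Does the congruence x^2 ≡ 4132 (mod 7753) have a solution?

no

(4132/7753)
  = (1033/7753)    [7753 ≡ 1 mod 8 ⇒ (2/7753)^2 = +1]
  = (7753/1033)    [QR: 1033 ≡ 1 mod 4, sign kept]
  = (522/1033)    [7753 ≡ 522 mod 1033]
  = (261/1033)    [1033 ≡ 1 mod 8 ⇒ (2/1033) = +1]
  = (1033/261)    [QR: 261 ≡ 1 mod 4, sign kept]
  = (250/261)    [1033 ≡ 250 mod 261]
  = -(125/261)    [261 ≡ 5 mod 8 ⇒ (2/261) = -1]
  = -(261/125)    [QR: 125 ≡ 1 mod 4, sign kept]
  = -(11/125)    [261 ≡ 11 mod 125]
  = -(125/11)    [QR: 125 ≡ 1 mod 4, sign kept]
  = -(4/11)    [125 ≡ 4 mod 11]
  = -(1/11)    [11 ≡ 3 mod 8 ⇒ (2/11)^2 = +1]
  = -1    [(1/11) = 1]
The Legendre symbol is -1, so x^2 ≡ 4132 (mod 7753) has no solution.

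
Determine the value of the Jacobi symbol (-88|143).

0

Pull out -1: (-88|143) = (-1|143)·(88|143). Since 143 ≡ 3 (mod 4), (-1|143) = -1. Now have -(88|143).
Factor out 2: 88 = 2^3·11. Since 143 ≡ 7 (mod 8), (2|143) = +1, and (2|143)^3 = +1. Now have -(11|143).
Both 11 ≡ 3 and 143 ≡ 3 (mod 4), so reciprocity gives (11|143) = -(143|11). Reduce: 143 ≡ 0 (mod 11). Now have (0|11).
The numerator is now 0 with denominator 11 > 1: the symbol is 0.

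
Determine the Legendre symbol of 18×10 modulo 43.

By multiplicativity, (18·10|43) = (18|43)·(10|43).
First factor (18|43):
Factor out 2: 18 = 2·9. Since 43 ≡ 3 (mod 8), (2|43) = -1. Now have -(9|43).
9 ≡ 1 (mod 4), so quadratic reciprocity gives (9|43) = (43|9). Reduce: 43 ≡ 7 (mod 9). Now have -(7|9).
9 ≡ 1 (mod 4), so quadratic reciprocity gives (7|9) = (9|7). Reduce: 9 ≡ 2 (mod 7). Now have -(2|7).
Factor out 2: 2 = 2. Since 7 ≡ 7 (mod 8), (2|7) = +1. Now have -(1|7).
(1|7) = 1. Collecting the sign factors: -1.
Second factor (10|43):
Factor out 2: 10 = 2·5. Since 43 ≡ 3 (mod 8), (2|43) = -1. Now have -(5|43).
5 ≡ 1 (mod 4), so quadratic reciprocity gives (5|43) = (43|5). Reduce: 43 ≡ 3 (mod 5). Now have -(3|5).
5 ≡ 1 (mod 4), so quadratic reciprocity gives (3|5) = (5|3). Reduce: 5 ≡ 2 (mod 3). Now have -(2|3).
Factor out 2: 2 = 2. Since 3 ≡ 3 (mod 8), (2|3) = -1. Now have (1|3).
(1|3) = 1. Collecting the sign factors: 1.
Product: (-1)·(1) = -1.

-1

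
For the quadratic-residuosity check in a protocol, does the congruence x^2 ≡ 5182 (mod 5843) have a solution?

yes

Factor out 2: 5182 = 2·2591. Since 5843 ≡ 3 (mod 8), (2|5843) = -1. Now have -(2591|5843).
Both 2591 ≡ 3 and 5843 ≡ 3 (mod 4), so reciprocity gives (2591|5843) = -(5843|2591). Reduce: 5843 ≡ 661 (mod 2591). Now have (661|2591).
661 ≡ 1 (mod 4), so quadratic reciprocity gives (661|2591) = (2591|661). Reduce: 2591 ≡ 608 (mod 661). Now have (608|661).
Factor out 2: 608 = 2^5·19. Since 661 ≡ 5 (mod 8), (2|661) = -1, and (2|661)^5 = -1. Now have -(19|661).
661 ≡ 1 (mod 4), so quadratic reciprocity gives (19|661) = (661|19). Reduce: 661 ≡ 15 (mod 19). Now have -(15|19).
Both 15 ≡ 3 and 19 ≡ 3 (mod 4), so reciprocity gives (15|19) = -(19|15). Reduce: 19 ≡ 4 (mod 15). Now have (4|15).
Factor out 2: 4 = 2^2. Since 15 ≡ 7 (mod 8), (2|15) = +1, and (2|15)^2 = +1. Now have (1|15).
(1|15) = 1. Collecting the sign factors: 1.
The Legendre symbol is 1, so x^2 ≡ 5182 (mod 5843) has solution.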